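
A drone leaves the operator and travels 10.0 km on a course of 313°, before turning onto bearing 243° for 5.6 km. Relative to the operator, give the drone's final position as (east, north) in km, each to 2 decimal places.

Leg 1 (313°, 10.0 km): east 10.0 sin 313° = -7.31, north 10.0 cos 313° = 6.82
Leg 2 (243°, 5.6 km): east 5.6 sin 243° = -4.99, north 5.6 cos 243° = -2.54
Summing: -12.30 km east, 4.28 km north → (-12.30, 4.28).

(-12.30, 4.28)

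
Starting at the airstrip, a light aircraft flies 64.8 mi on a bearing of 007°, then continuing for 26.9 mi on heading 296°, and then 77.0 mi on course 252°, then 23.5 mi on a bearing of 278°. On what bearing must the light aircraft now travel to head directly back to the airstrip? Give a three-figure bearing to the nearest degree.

116°

Leg 1 (007°, 64.8 mi): east 64.8 sin 7° = 7.90, north 64.8 cos 7° = 64.32
Leg 2 (296°, 26.9 mi): east 26.9 sin 296° = -24.18, north 26.9 cos 296° = 11.79
Leg 3 (252°, 77.0 mi): east 77.0 sin 252° = -73.23, north 77.0 cos 252° = -23.79
Leg 4 (278°, 23.5 mi): east 23.5 sin 278° = -23.27, north 23.5 cos 278° = 3.27
Net displacement: -112.78 east, 55.59 north. Direction back to start is (112.78, -55.59): bearing = atan2(112.78, -55.59) mod 360° = 116.24° ≈ 116°.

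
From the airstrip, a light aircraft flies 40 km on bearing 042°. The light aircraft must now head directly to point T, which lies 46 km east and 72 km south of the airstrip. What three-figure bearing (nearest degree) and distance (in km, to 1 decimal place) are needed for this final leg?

169°, 103.5 km

Leg 1 (042°, 40 km): east 40 sin 42° = 26.77, north 40 cos 42° = 29.73
Current position: (26.77, 29.73). Target: (46, -72). Remaining: Δeast = 19.23, Δnorth = -101.73.
Bearing = atan2(19.23, -101.73) mod 360° = 169.29°; distance = √((19.23)² + (-101.73)²) = 103.528 km.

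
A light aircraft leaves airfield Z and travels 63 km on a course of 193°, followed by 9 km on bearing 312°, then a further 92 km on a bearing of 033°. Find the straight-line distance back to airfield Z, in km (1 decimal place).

36.5 km

Leg 1 (193°, 63 km): east 63 sin 193° = -14.17, north 63 cos 193° = -61.39
Leg 2 (312°, 9 km): east 9 sin 312° = -6.69, north 9 cos 312° = 6.02
Leg 3 (033°, 92 km): east 92 sin 33° = 50.11, north 92 cos 33° = 77.16
Net: 29.25 east, 21.79 north. Distance = √((29.25)² + (21.79)²) = 36.474 km.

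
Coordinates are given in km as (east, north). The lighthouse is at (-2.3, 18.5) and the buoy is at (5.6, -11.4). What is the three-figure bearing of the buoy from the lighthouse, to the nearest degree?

165°

Δeast = 5.6 − -2.3 = 7.90; Δnorth = -11.4 − 18.5 = -29.90.
Bearing = atan2(Δeast, Δnorth) mod 360° = 165.20° ≈ 165°.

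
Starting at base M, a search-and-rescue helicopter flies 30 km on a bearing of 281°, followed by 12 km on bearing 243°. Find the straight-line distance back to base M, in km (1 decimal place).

40.1 km

Leg 1 (281°, 30 km): east 30 sin 281° = -29.45, north 30 cos 281° = 5.72
Leg 2 (243°, 12 km): east 12 sin 243° = -10.69, north 12 cos 243° = -5.45
Net: -40.14 east, 0.28 north. Distance = √((-40.14)² + (0.28)²) = 40.142 km.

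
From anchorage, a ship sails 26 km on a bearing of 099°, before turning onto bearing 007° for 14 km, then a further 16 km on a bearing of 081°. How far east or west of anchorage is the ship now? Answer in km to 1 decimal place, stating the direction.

43.2 km east

Leg 1 (099°, 26 km): east 26 sin 99° = 25.68, north 26 cos 99° = -4.07
Leg 2 (007°, 14 km): east 14 sin 7° = 1.71, north 14 cos 7° = 13.90
Leg 3 (081°, 16 km): east 16 sin 81° = 15.80, north 16 cos 81° = 2.50
Net east component: 43.19 km.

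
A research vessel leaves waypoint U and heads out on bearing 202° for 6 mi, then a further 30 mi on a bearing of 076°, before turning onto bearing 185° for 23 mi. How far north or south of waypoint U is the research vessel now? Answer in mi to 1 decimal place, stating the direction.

Leg 1 (202°, 6 mi): east 6 sin 202° = -2.25, north 6 cos 202° = -5.56
Leg 2 (076°, 30 mi): east 30 sin 76° = 29.11, north 30 cos 76° = 7.26
Leg 3 (185°, 23 mi): east 23 sin 185° = -2.00, north 23 cos 185° = -22.91
Net north component: -21.22 mi.

21.2 mi south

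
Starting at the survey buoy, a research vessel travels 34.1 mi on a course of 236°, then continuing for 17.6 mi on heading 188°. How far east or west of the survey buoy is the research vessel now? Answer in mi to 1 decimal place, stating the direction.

30.7 mi west

Leg 1 (236°, 34.1 mi): east 34.1 sin 236° = -28.27, north 34.1 cos 236° = -19.07
Leg 2 (188°, 17.6 mi): east 17.6 sin 188° = -2.45, north 17.6 cos 188° = -17.43
Net east component: -30.72 mi.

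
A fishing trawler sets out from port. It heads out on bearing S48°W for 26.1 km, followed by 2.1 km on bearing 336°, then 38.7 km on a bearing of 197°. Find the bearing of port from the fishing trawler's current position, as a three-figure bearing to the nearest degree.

Leg 1 (S48°W, 26.1 km): east 26.1 sin 228° = -19.40, north 26.1 cos 228° = -17.46
Leg 2 (336°, 2.1 km): east 2.1 sin 336° = -0.85, north 2.1 cos 336° = 1.92
Leg 3 (197°, 38.7 km): east 38.7 sin 197° = -11.31, north 38.7 cos 197° = -37.01
Net displacement: -31.57 east, -52.55 north. Direction back to start is (31.57, 52.55): bearing = atan2(31.57, 52.55) mod 360° = 30.99° ≈ 031°.

031°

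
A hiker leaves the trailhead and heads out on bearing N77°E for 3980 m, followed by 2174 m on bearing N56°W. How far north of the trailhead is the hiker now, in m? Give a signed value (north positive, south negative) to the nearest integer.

2111 m

Leg 1 (N77°E, 3980 m): east 3980 sin 77° = 3877.99, north 3980 cos 77° = 895.31
Leg 2 (N56°W, 2174 m): east 2174 sin 304° = -1802.33, north 2174 cos 304° = 1215.69
Net north component: 2110.99 m.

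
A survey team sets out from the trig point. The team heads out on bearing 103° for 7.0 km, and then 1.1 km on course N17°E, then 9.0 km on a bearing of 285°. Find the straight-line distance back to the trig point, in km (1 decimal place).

Leg 1 (103°, 7.0 km): east 7.0 sin 103° = 6.82, north 7.0 cos 103° = -1.57
Leg 2 (N17°E, 1.1 km): east 1.1 sin 17° = 0.32, north 1.1 cos 17° = 1.05
Leg 3 (285°, 9.0 km): east 9.0 sin 285° = -8.69, north 9.0 cos 285° = 2.33
Net: -1.55 east, 1.81 north. Distance = √((-1.55)² + (1.81)²) = 2.381 km.

2.4 km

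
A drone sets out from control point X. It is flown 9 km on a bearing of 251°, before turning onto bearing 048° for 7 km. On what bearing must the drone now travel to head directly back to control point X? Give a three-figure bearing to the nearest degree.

118°

Leg 1 (251°, 9 km): east 9 sin 251° = -8.51, north 9 cos 251° = -2.93
Leg 2 (048°, 7 km): east 7 sin 48° = 5.20, north 7 cos 48° = 4.68
Net displacement: -3.31 east, 1.75 north. Direction back to start is (3.31, -1.75): bearing = atan2(3.31, -1.75) mod 360° = 117.93° ≈ 118°.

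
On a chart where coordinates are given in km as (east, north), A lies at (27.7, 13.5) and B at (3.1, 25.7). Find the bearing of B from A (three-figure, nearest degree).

296°

Δeast = 3.1 − 27.7 = -24.60; Δnorth = 25.7 − 13.5 = 12.20.
Bearing = atan2(Δeast, Δnorth) mod 360° = 296.38° ≈ 296°.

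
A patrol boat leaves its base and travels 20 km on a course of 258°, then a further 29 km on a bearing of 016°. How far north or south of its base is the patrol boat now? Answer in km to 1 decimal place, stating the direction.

23.7 km north

Leg 1 (258°, 20 km): east 20 sin 258° = -19.56, north 20 cos 258° = -4.16
Leg 2 (016°, 29 km): east 29 sin 16° = 7.99, north 29 cos 16° = 27.88
Net north component: 23.72 km.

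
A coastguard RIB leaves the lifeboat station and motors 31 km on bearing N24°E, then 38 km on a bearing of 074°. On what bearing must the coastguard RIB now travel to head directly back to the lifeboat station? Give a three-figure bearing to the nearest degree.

232°

Leg 1 (N24°E, 31 km): east 31 sin 24° = 12.61, north 31 cos 24° = 28.32
Leg 2 (074°, 38 km): east 38 sin 74° = 36.53, north 38 cos 74° = 10.47
Net displacement: 49.14 east, 38.79 north. Direction back to start is (-49.14, -38.79): bearing = atan2(-49.14, -38.79) mod 360° = 231.71° ≈ 232°.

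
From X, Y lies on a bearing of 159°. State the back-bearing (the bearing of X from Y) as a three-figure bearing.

Back-bearing = 159° + 180° = 339°.

339°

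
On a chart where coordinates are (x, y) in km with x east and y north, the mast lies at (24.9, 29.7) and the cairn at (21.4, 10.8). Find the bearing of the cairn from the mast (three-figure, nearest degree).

Δeast = 21.4 − 24.9 = -3.50; Δnorth = 10.8 − 29.7 = -18.90.
Bearing = atan2(Δeast, Δnorth) mod 360° = 190.49° ≈ 190°.

190°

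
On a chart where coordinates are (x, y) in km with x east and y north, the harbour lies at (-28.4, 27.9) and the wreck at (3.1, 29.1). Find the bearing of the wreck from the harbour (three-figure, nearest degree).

088°

Δeast = 3.1 − -28.4 = 31.50; Δnorth = 29.1 − 27.9 = 1.20.
Bearing = atan2(Δeast, Δnorth) mod 360° = 87.82° ≈ 088°.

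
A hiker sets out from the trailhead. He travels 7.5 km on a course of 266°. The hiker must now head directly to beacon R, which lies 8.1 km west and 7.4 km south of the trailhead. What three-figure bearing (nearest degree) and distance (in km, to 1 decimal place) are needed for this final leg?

185°, 6.9 km

Leg 1 (266°, 7.5 km): east 7.5 sin 266° = -7.48, north 7.5 cos 266° = -0.52
Current position: (-7.48, -0.52). Target: (-8.1, -7.4). Remaining: Δeast = -0.62, Δnorth = -6.88.
Bearing = atan2(-0.62, -6.88) mod 360° = 185.14°; distance = √((-0.62)² + (-6.88)²) = 6.905 km.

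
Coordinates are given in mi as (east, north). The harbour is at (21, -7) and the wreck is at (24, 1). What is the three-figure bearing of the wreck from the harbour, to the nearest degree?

021°

Δeast = 24 − 21 = 3.00; Δnorth = 1 − -7 = 8.00.
Bearing = atan2(Δeast, Δnorth) mod 360° = 20.56° ≈ 021°.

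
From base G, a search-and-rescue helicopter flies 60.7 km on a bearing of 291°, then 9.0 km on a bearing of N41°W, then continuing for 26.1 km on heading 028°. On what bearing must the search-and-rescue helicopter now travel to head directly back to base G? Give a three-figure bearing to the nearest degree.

136°

Leg 1 (291°, 60.7 km): east 60.7 sin 291° = -56.67, north 60.7 cos 291° = 21.75
Leg 2 (N41°W, 9.0 km): east 9.0 sin 319° = -5.90, north 9.0 cos 319° = 6.79
Leg 3 (028°, 26.1 km): east 26.1 sin 28° = 12.25, north 26.1 cos 28° = 23.04
Net displacement: -50.32 east, 51.59 north. Direction back to start is (50.32, -51.59): bearing = atan2(50.32, -51.59) mod 360° = 135.71° ≈ 136°.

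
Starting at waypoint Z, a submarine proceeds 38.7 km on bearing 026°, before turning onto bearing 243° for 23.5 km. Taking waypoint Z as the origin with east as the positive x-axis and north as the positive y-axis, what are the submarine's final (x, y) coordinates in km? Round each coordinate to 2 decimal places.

(-3.97, 24.11)

Leg 1 (026°, 38.7 km): east 38.7 sin 26° = 16.96, north 38.7 cos 26° = 34.78
Leg 2 (243°, 23.5 km): east 23.5 sin 243° = -20.94, north 23.5 cos 243° = -10.67
Summing: -3.97 km east, 24.11 km north → (-3.97, 24.11).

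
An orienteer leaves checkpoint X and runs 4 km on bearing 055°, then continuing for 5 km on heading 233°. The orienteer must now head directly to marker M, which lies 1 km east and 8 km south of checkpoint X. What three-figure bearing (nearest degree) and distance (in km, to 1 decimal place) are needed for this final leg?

167°, 7.5 km

Leg 1 (055°, 4 km): east 4 sin 55° = 3.28, north 4 cos 55° = 2.29
Leg 2 (233°, 5 km): east 5 sin 233° = -3.99, north 5 cos 233° = -3.01
Current position: (-0.72, -0.71). Target: (1, -8). Remaining: Δeast = 1.72, Δnorth = -7.29.
Bearing = atan2(1.72, -7.29) mod 360° = 166.74°; distance = √((1.72)² + (-7.29)²) = 7.485 km.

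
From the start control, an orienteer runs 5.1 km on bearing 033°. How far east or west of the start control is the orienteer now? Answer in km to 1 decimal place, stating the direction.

2.8 km east

Leg 1 (033°, 5.1 km): east 5.1 sin 33° = 2.78, north 5.1 cos 33° = 4.28
Net east component: 2.78 km.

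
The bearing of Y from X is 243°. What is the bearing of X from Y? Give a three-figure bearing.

063°

Back-bearing = 243° − 180° = 063°.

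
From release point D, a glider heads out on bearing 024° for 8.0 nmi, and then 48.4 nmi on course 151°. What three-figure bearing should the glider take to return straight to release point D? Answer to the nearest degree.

323°

Leg 1 (024°, 8.0 nmi): east 8.0 sin 24° = 3.25, north 8.0 cos 24° = 7.31
Leg 2 (151°, 48.4 nmi): east 48.4 sin 151° = 23.46, north 48.4 cos 151° = -42.33
Net displacement: 26.72 east, -35.02 north. Direction back to start is (-26.72, 35.02): bearing = atan2(-26.72, 35.02) mod 360° = 322.66° ≈ 323°.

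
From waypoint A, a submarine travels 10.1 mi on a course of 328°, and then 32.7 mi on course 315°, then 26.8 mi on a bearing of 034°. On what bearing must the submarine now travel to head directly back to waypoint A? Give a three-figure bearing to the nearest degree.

Leg 1 (328°, 10.1 mi): east 10.1 sin 328° = -5.35, north 10.1 cos 328° = 8.57
Leg 2 (315°, 32.7 mi): east 32.7 sin 315° = -23.12, north 32.7 cos 315° = 23.12
Leg 3 (034°, 26.8 mi): east 26.8 sin 34° = 14.99, north 26.8 cos 34° = 22.22
Net displacement: -13.49 east, 53.91 north. Direction back to start is (13.49, -53.91): bearing = atan2(13.49, -53.91) mod 360° = 165.95° ≈ 166°.

166°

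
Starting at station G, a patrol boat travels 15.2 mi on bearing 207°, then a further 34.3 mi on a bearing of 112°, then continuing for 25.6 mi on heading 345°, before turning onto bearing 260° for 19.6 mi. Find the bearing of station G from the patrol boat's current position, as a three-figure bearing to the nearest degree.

Leg 1 (207°, 15.2 mi): east 15.2 sin 207° = -6.90, north 15.2 cos 207° = -13.54
Leg 2 (112°, 34.3 mi): east 34.3 sin 112° = 31.80, north 34.3 cos 112° = -12.85
Leg 3 (345°, 25.6 mi): east 25.6 sin 345° = -6.63, north 25.6 cos 345° = 24.73
Leg 4 (260°, 19.6 mi): east 19.6 sin 260° = -19.30, north 19.6 cos 260° = -3.40
Net displacement: -1.03 east, -5.07 north. Direction back to start is (1.03, 5.07): bearing = atan2(1.03, 5.07) mod 360° = 11.45° ≈ 011°.

011°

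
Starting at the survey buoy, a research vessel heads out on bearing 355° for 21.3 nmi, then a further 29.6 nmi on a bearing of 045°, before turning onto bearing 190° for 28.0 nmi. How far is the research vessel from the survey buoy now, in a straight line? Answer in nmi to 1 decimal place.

20.4 nmi

Leg 1 (355°, 21.3 nmi): east 21.3 sin 355° = -1.86, north 21.3 cos 355° = 21.22
Leg 2 (045°, 29.6 nmi): east 29.6 sin 45° = 20.93, north 29.6 cos 45° = 20.93
Leg 3 (190°, 28.0 nmi): east 28.0 sin 190° = -4.86, north 28.0 cos 190° = -27.57
Net: 14.21 east, 14.57 north. Distance = √((14.21)² + (14.57)²) = 20.357 nmi.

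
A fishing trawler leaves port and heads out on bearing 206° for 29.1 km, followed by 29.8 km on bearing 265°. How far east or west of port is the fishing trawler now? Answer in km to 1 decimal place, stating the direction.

42.4 km west

Leg 1 (206°, 29.1 km): east 29.1 sin 206° = -12.76, north 29.1 cos 206° = -26.15
Leg 2 (265°, 29.8 km): east 29.8 sin 265° = -29.69, north 29.8 cos 265° = -2.60
Net east component: -42.44 km.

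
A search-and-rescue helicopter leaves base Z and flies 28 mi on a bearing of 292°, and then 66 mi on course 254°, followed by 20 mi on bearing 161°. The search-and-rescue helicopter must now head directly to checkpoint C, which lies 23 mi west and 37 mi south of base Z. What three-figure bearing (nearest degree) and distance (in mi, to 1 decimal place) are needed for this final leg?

100°, 60.8 mi

Leg 1 (292°, 28 mi): east 28 sin 292° = -25.96, north 28 cos 292° = 10.49
Leg 2 (254°, 66 mi): east 66 sin 254° = -63.44, north 66 cos 254° = -18.19
Leg 3 (161°, 20 mi): east 20 sin 161° = 6.51, north 20 cos 161° = -18.91
Current position: (-82.89, -26.61). Target: (-23, -37). Remaining: Δeast = 59.89, Δnorth = -10.39.
Bearing = atan2(59.89, -10.39) mod 360° = 99.84°; distance = √((59.89)² + (-10.39)²) = 60.787 mi.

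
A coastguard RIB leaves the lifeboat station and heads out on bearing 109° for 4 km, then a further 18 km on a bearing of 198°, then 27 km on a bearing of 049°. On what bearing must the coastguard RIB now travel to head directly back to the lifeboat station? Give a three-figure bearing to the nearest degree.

Leg 1 (109°, 4 km): east 4 sin 109° = 3.78, north 4 cos 109° = -1.30
Leg 2 (198°, 18 km): east 18 sin 198° = -5.56, north 18 cos 198° = -17.12
Leg 3 (049°, 27 km): east 27 sin 49° = 20.38, north 27 cos 49° = 17.71
Net displacement: 18.60 east, -0.71 north. Direction back to start is (-18.60, 0.71): bearing = atan2(-18.60, 0.71) mod 360° = 272.18° ≈ 272°.

272°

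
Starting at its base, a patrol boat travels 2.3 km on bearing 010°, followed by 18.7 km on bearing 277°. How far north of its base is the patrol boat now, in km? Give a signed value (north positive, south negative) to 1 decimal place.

4.5 km

Leg 1 (010°, 2.3 km): east 2.3 sin 10° = 0.40, north 2.3 cos 10° = 2.27
Leg 2 (277°, 18.7 km): east 18.7 sin 277° = -18.56, north 18.7 cos 277° = 2.28
Net north component: 4.54 km.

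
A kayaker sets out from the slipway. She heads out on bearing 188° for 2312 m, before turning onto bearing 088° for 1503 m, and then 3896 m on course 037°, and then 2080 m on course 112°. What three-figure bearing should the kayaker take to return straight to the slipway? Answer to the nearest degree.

Leg 1 (188°, 2312 m): east 2312 sin 188° = -321.77, north 2312 cos 188° = -2289.50
Leg 2 (088°, 1503 m): east 1503 sin 88° = 1502.08, north 1503 cos 88° = 52.45
Leg 3 (037°, 3896 m): east 3896 sin 37° = 2344.67, north 3896 cos 37° = 3111.48
Leg 4 (112°, 2080 m): east 2080 sin 112° = 1928.54, north 2080 cos 112° = -779.18
Net displacement: 5453.53 east, 95.26 north. Direction back to start is (-5453.53, -95.26): bearing = atan2(-5453.53, -95.26) mod 360° = 269.00° ≈ 269°.

269°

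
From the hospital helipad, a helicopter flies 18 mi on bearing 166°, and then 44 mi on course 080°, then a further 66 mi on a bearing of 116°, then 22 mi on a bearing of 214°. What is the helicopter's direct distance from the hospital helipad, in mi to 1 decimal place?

Leg 1 (166°, 18 mi): east 18 sin 166° = 4.35, north 18 cos 166° = -17.47
Leg 2 (080°, 44 mi): east 44 sin 80° = 43.33, north 44 cos 80° = 7.64
Leg 3 (116°, 66 mi): east 66 sin 116° = 59.32, north 66 cos 116° = -28.93
Leg 4 (214°, 22 mi): east 22 sin 214° = -12.30, north 22 cos 214° = -18.24
Net: 94.70 east, -57.00 north. Distance = √((94.70)² + (-57.00)²) = 110.533 mi.

110.5 mi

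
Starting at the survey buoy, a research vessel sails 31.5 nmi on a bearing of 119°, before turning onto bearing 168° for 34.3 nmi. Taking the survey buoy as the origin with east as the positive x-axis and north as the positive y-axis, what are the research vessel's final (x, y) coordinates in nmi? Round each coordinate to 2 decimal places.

Leg 1 (119°, 31.5 nmi): east 31.5 sin 119° = 27.55, north 31.5 cos 119° = -15.27
Leg 2 (168°, 34.3 nmi): east 34.3 sin 168° = 7.13, north 34.3 cos 168° = -33.55
Summing: 34.68 nmi east, -48.82 nmi north → (34.68, -48.82).

(34.68, -48.82)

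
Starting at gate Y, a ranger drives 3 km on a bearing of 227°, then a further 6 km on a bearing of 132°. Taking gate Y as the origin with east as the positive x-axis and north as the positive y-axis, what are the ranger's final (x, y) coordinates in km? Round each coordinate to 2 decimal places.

(2.26, -6.06)

Leg 1 (227°, 3 km): east 3 sin 227° = -2.19, north 3 cos 227° = -2.05
Leg 2 (132°, 6 km): east 6 sin 132° = 4.46, north 6 cos 132° = -4.01
Summing: 2.26 km east, -6.06 km north → (2.26, -6.06).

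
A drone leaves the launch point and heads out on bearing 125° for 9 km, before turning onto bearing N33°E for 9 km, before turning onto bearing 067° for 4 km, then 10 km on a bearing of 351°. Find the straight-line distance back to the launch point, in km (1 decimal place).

20.0 km

Leg 1 (125°, 9 km): east 9 sin 125° = 7.37, north 9 cos 125° = -5.16
Leg 2 (N33°E, 9 km): east 9 sin 33° = 4.90, north 9 cos 33° = 7.55
Leg 3 (067°, 4 km): east 4 sin 67° = 3.68, north 4 cos 67° = 1.56
Leg 4 (351°, 10 km): east 10 sin 351° = -1.56, north 10 cos 351° = 9.88
Net: 14.39 east, 13.83 north. Distance = √((14.39)² + (13.83)²) = 19.957 km.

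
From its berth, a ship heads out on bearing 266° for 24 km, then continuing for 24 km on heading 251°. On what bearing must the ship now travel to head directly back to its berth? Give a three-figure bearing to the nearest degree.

Leg 1 (266°, 24 km): east 24 sin 266° = -23.94, north 24 cos 266° = -1.67
Leg 2 (251°, 24 km): east 24 sin 251° = -22.69, north 24 cos 251° = -7.81
Net displacement: -46.63 east, -9.49 north. Direction back to start is (46.63, 9.49): bearing = atan2(46.63, 9.49) mod 360° = 78.50° ≈ 078°.

078°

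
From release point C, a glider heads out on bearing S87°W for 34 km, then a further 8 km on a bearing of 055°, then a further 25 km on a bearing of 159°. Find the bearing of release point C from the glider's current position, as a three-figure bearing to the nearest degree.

Leg 1 (S87°W, 34 km): east 34 sin 267° = -33.95, north 34 cos 267° = -1.78
Leg 2 (055°, 8 km): east 8 sin 55° = 6.55, north 8 cos 55° = 4.59
Leg 3 (159°, 25 km): east 25 sin 159° = 8.96, north 25 cos 159° = -23.34
Net displacement: -18.44 east, -20.53 north. Direction back to start is (18.44, 20.53): bearing = atan2(18.44, 20.53) mod 360° = 41.93° ≈ 042°.

042°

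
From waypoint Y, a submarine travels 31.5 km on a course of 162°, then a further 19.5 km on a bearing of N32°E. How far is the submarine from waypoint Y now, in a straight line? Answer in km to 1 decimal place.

Leg 1 (162°, 31.5 km): east 31.5 sin 162° = 9.73, north 31.5 cos 162° = -29.96
Leg 2 (N32°E, 19.5 km): east 19.5 sin 32° = 10.33, north 19.5 cos 32° = 16.54
Net: 20.07 east, -13.42 north. Distance = √((20.07)² + (-13.42)²) = 24.142 km.

24.1 km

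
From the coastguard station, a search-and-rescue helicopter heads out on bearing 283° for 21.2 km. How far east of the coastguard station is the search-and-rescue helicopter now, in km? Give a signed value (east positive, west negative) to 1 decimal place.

-20.7 km

Leg 1 (283°, 21.2 km): east 21.2 sin 283° = -20.66, north 21.2 cos 283° = 4.77
Net east component: -20.66 km.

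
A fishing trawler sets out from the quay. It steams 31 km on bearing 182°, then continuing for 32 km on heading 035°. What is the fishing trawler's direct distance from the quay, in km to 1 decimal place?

Leg 1 (182°, 31 km): east 31 sin 182° = -1.08, north 31 cos 182° = -30.98
Leg 2 (035°, 32 km): east 32 sin 35° = 18.35, north 32 cos 35° = 26.21
Net: 17.27 east, -4.77 north. Distance = √((17.27)² + (-4.77)²) = 17.919 km.

17.9 km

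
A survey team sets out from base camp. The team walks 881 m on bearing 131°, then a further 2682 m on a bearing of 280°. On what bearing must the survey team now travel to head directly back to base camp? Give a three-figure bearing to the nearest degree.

Leg 1 (131°, 881 m): east 881 sin 131° = 664.90, north 881 cos 131° = -577.99
Leg 2 (280°, 2682 m): east 2682 sin 280° = -2641.25, north 2682 cos 280° = 465.72
Net displacement: -1976.36 east, -112.26 north. Direction back to start is (1976.36, 112.26): bearing = atan2(1976.36, 112.26) mod 360° = 86.75° ≈ 087°.

087°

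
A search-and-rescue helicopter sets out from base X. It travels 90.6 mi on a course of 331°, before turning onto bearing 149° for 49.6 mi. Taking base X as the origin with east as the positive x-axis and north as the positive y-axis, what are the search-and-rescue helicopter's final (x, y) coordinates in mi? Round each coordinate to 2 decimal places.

(-18.38, 36.73)

Leg 1 (331°, 90.6 mi): east 90.6 sin 331° = -43.92, north 90.6 cos 331° = 79.24
Leg 2 (149°, 49.6 mi): east 49.6 sin 149° = 25.55, north 49.6 cos 149° = -42.52
Summing: -18.38 mi east, 36.73 mi north → (-18.38, 36.73).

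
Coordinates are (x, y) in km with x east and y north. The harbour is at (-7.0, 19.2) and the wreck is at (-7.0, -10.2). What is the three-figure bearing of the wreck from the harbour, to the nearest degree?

180°

Δeast = -7.0 − -7.0 = 0.00; Δnorth = -10.2 − 19.2 = -29.40.
Bearing = atan2(Δeast, Δnorth) mod 360° = 180.00° ≈ 180°.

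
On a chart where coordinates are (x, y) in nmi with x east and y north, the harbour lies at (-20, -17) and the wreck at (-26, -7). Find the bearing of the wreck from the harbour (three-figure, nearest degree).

329°

Δeast = -26 − -20 = -6.00; Δnorth = -7 − -17 = 10.00.
Bearing = atan2(Δeast, Δnorth) mod 360° = 329.04° ≈ 329°.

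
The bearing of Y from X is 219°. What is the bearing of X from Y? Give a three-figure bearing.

Back-bearing = 219° − 180° = 039°.

039°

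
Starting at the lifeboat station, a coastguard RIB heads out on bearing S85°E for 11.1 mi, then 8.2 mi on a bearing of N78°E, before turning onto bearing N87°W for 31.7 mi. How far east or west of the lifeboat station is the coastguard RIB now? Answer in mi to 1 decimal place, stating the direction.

12.6 mi west

Leg 1 (S85°E, 11.1 mi): east 11.1 sin 95° = 11.06, north 11.1 cos 95° = -0.97
Leg 2 (N78°E, 8.2 mi): east 8.2 sin 78° = 8.02, north 8.2 cos 78° = 1.70
Leg 3 (N87°W, 31.7 mi): east 31.7 sin 273° = -31.66, north 31.7 cos 273° = 1.66
Net east component: -12.58 mi.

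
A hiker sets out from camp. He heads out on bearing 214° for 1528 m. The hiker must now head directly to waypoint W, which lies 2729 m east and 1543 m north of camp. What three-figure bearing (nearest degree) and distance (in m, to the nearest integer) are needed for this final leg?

052°, 4554 m

Leg 1 (214°, 1528 m): east 1528 sin 214° = -854.45, north 1528 cos 214° = -1266.77
Current position: (-854.45, -1266.77). Target: (2729, 1543). Remaining: Δeast = 3583.45, Δnorth = 2809.77.
Bearing = atan2(3583.45, 2809.77) mod 360° = 51.90°; distance = √((3583.45)² + (2809.77)²) = 4553.668 m.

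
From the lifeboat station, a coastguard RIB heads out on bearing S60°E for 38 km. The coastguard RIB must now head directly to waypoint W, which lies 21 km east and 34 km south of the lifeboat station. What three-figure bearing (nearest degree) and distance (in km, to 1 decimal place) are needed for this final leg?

Leg 1 (S60°E, 38 km): east 38 sin 120° = 32.91, north 38 cos 120° = -19.00
Current position: (32.91, -19.00). Target: (21, -34). Remaining: Δeast = -11.91, Δnorth = -15.00.
Bearing = atan2(-11.91, -15.00) mod 360° = 218.45°; distance = √((-11.91)² + (-15.00)²) = 19.153 km.

218°, 19.2 km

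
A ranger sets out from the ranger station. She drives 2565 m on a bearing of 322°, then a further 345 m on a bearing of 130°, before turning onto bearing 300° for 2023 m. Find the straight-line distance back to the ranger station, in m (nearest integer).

4160 m

Leg 1 (322°, 2565 m): east 2565 sin 322° = -1579.17, north 2565 cos 322° = 2021.25
Leg 2 (130°, 345 m): east 345 sin 130° = 264.29, north 345 cos 130° = -221.76
Leg 3 (300°, 2023 m): east 2023 sin 300° = -1751.97, north 2023 cos 300° = 1011.50
Net: -3066.86 east, 2810.99 north. Distance = √((-3066.86)² + (2810.99)²) = 4160.198 m.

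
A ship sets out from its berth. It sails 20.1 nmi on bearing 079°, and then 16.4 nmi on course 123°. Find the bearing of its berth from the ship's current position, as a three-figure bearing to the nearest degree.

Leg 1 (079°, 20.1 nmi): east 20.1 sin 79° = 19.73, north 20.1 cos 79° = 3.84
Leg 2 (123°, 16.4 nmi): east 16.4 sin 123° = 13.75, north 16.4 cos 123° = -8.93
Net displacement: 33.48 east, -5.10 north. Direction back to start is (-33.48, 5.10): bearing = atan2(-33.48, 5.10) mod 360° = 278.65° ≈ 279°.

279°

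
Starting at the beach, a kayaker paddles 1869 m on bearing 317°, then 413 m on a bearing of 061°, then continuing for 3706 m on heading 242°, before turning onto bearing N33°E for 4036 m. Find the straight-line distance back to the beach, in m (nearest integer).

3777 m

Leg 1 (317°, 1869 m): east 1869 sin 317° = -1274.65, north 1869 cos 317° = 1366.90
Leg 2 (061°, 413 m): east 413 sin 61° = 361.22, north 413 cos 61° = 200.23
Leg 3 (242°, 3706 m): east 3706 sin 242° = -3272.20, north 3706 cos 242° = -1739.86
Leg 4 (N33°E, 4036 m): east 4036 sin 33° = 2198.16, north 4036 cos 33° = 3384.87
Net: -1987.48 east, 3212.14 north. Distance = √((-1987.48)² + (3212.14)²) = 3777.288 m.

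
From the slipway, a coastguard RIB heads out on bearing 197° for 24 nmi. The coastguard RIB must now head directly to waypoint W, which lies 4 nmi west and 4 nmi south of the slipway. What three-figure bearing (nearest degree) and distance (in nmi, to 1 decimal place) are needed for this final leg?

Leg 1 (197°, 24 nmi): east 24 sin 197° = -7.02, north 24 cos 197° = -22.95
Current position: (-7.02, -22.95). Target: (-4, -4). Remaining: Δeast = 3.02, Δnorth = 18.95.
Bearing = atan2(3.02, 18.95) mod 360° = 9.05°; distance = √((3.02)² + (18.95)²) = 19.190 nmi.

009°, 19.2 nmi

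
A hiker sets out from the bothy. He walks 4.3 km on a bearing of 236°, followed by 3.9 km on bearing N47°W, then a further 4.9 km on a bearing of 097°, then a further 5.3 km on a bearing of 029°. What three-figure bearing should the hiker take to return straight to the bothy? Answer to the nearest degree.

Leg 1 (236°, 4.3 km): east 4.3 sin 236° = -3.56, north 4.3 cos 236° = -2.40
Leg 2 (N47°W, 3.9 km): east 3.9 sin 313° = -2.85, north 3.9 cos 313° = 2.66
Leg 3 (097°, 4.9 km): east 4.9 sin 97° = 4.86, north 4.9 cos 97° = -0.60
Leg 4 (029°, 5.3 km): east 5.3 sin 29° = 2.57, north 5.3 cos 29° = 4.64
Net displacement: 1.02 east, 4.29 north. Direction back to start is (-1.02, -4.29): bearing = atan2(-1.02, -4.29) mod 360° = 193.31° ≈ 193°.

193°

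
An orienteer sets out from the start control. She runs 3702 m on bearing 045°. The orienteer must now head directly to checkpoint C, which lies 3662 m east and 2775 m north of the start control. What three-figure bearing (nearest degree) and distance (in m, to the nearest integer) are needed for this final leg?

Leg 1 (045°, 3702 m): east 3702 sin 45° = 2617.71, north 3702 cos 45° = 2617.71
Current position: (2617.71, 2617.71). Target: (3662, 2775). Remaining: Δeast = 1044.29, Δnorth = 157.29.
Bearing = atan2(1044.29, 157.29) mod 360° = 81.43°; distance = √((1044.29)² + (157.29)²) = 1056.070 m.

081°, 1056 m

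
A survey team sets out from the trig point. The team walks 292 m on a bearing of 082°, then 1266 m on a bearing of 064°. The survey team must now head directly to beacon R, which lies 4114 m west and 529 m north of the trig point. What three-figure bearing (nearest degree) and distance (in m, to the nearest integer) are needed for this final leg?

269°, 5541 m

Leg 1 (082°, 292 m): east 292 sin 82° = 289.16, north 292 cos 82° = 40.64
Leg 2 (064°, 1266 m): east 1266 sin 64° = 1137.87, north 1266 cos 64° = 554.98
Current position: (1427.03, 595.62). Target: (-4114, 529). Remaining: Δeast = -5541.03, Δnorth = -66.62.
Bearing = atan2(-5541.03, -66.62) mod 360° = 269.31°; distance = √((-5541.03)² + (-66.62)²) = 5541.432 m.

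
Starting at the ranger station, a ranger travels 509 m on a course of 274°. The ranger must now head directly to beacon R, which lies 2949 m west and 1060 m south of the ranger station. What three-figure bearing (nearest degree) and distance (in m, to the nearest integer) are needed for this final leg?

Leg 1 (274°, 509 m): east 509 sin 274° = -507.76, north 509 cos 274° = 35.51
Current position: (-507.76, 35.51). Target: (-2949, -1060). Remaining: Δeast = -2441.24, Δnorth = -1095.51.
Bearing = atan2(-2441.24, -1095.51) mod 360° = 245.83°; distance = √((-2441.24)² + (-1095.51)²) = 2675.778 m.

246°, 2676 m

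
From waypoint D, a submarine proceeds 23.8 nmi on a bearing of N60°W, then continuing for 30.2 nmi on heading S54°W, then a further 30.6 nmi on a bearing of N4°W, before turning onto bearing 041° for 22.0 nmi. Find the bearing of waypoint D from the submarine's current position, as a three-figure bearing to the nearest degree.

Leg 1 (N60°W, 23.8 nmi): east 23.8 sin 300° = -20.61, north 23.8 cos 300° = 11.90
Leg 2 (S54°W, 30.2 nmi): east 30.2 sin 234° = -24.43, north 30.2 cos 234° = -17.75
Leg 3 (N4°W, 30.6 nmi): east 30.6 sin 356° = -2.13, north 30.6 cos 356° = 30.53
Leg 4 (041°, 22.0 nmi): east 22.0 sin 41° = 14.43, north 22.0 cos 41° = 16.60
Net displacement: -32.74 east, 41.28 north. Direction back to start is (32.74, -41.28): bearing = atan2(32.74, -41.28) mod 360° = 141.58° ≈ 142°.

142°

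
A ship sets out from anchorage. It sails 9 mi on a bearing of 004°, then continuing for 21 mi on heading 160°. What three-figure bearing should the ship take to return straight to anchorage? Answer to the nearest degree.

324°

Leg 1 (004°, 9 mi): east 9 sin 4° = 0.63, north 9 cos 4° = 8.98
Leg 2 (160°, 21 mi): east 21 sin 160° = 7.18, north 21 cos 160° = -19.73
Net displacement: 7.81 east, -10.76 north. Direction back to start is (-7.81, 10.76): bearing = atan2(-7.81, 10.76) mod 360° = 324.01° ≈ 324°.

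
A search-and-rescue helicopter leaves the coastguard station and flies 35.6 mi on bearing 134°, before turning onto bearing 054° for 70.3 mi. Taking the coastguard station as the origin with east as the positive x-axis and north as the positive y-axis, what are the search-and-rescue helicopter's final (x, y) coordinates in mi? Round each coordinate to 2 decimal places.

(82.48, 16.59)

Leg 1 (134°, 35.6 mi): east 35.6 sin 134° = 25.61, north 35.6 cos 134° = -24.73
Leg 2 (054°, 70.3 mi): east 70.3 sin 54° = 56.87, north 70.3 cos 54° = 41.32
Summing: 82.48 mi east, 16.59 mi north → (82.48, 16.59).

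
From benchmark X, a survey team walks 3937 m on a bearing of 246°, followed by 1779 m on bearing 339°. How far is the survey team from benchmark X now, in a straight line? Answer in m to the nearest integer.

Leg 1 (246°, 3937 m): east 3937 sin 246° = -3596.63, north 3937 cos 246° = -1601.32
Leg 2 (339°, 1779 m): east 1779 sin 339° = -637.54, north 1779 cos 339° = 1660.84
Net: -4234.17 east, 59.52 north. Distance = √((-4234.17)² + (59.52)²) = 4234.583 m.

4235 m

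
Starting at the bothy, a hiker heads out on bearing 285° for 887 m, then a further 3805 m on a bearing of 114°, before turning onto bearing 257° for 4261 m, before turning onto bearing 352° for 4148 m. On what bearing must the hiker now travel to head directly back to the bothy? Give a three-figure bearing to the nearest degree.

Leg 1 (285°, 887 m): east 887 sin 285° = -856.78, north 887 cos 285° = 229.57
Leg 2 (114°, 3805 m): east 3805 sin 114° = 3476.04, north 3805 cos 114° = -1547.63
Leg 3 (257°, 4261 m): east 4261 sin 257° = -4151.79, north 4261 cos 257° = -958.52
Leg 4 (352°, 4148 m): east 4148 sin 352° = -577.29, north 4148 cos 352° = 4107.63
Net displacement: -2109.82 east, 1831.06 north. Direction back to start is (2109.82, -1831.06): bearing = atan2(2109.82, -1831.06) mod 360° = 130.95° ≈ 131°.

131°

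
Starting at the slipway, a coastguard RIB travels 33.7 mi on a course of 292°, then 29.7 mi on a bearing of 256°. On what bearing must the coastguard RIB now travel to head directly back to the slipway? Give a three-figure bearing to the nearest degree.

Leg 1 (292°, 33.7 mi): east 33.7 sin 292° = -31.25, north 33.7 cos 292° = 12.62
Leg 2 (256°, 29.7 mi): east 29.7 sin 256° = -28.82, north 29.7 cos 256° = -7.19
Net displacement: -60.06 east, 5.44 north. Direction back to start is (60.06, -5.44): bearing = atan2(60.06, -5.44) mod 360° = 95.17° ≈ 095°.

095°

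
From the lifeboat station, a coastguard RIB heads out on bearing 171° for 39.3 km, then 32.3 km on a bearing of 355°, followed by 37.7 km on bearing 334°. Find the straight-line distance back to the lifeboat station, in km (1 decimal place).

30.3 km

Leg 1 (171°, 39.3 km): east 39.3 sin 171° = 6.15, north 39.3 cos 171° = -38.82
Leg 2 (355°, 32.3 km): east 32.3 sin 355° = -2.82, north 32.3 cos 355° = 32.18
Leg 3 (334°, 37.7 km): east 37.7 sin 334° = -16.53, north 37.7 cos 334° = 33.88
Net: -13.19 east, 27.25 north. Distance = √((-13.19)² + (27.25)²) = 30.272 km.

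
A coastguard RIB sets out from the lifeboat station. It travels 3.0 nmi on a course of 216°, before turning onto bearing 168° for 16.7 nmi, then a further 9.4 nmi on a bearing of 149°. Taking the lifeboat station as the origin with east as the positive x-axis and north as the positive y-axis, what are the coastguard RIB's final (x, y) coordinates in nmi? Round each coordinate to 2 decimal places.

(6.55, -26.82)

Leg 1 (216°, 3.0 nmi): east 3.0 sin 216° = -1.76, north 3.0 cos 216° = -2.43
Leg 2 (168°, 16.7 nmi): east 16.7 sin 168° = 3.47, north 16.7 cos 168° = -16.34
Leg 3 (149°, 9.4 nmi): east 9.4 sin 149° = 4.84, north 9.4 cos 149° = -8.06
Summing: 6.55 nmi east, -26.82 nmi north → (6.55, -26.82).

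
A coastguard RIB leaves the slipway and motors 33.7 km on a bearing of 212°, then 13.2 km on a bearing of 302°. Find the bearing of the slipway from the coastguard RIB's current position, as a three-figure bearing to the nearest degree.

Leg 1 (212°, 33.7 km): east 33.7 sin 212° = -17.86, north 33.7 cos 212° = -28.58
Leg 2 (302°, 13.2 km): east 13.2 sin 302° = -11.19, north 13.2 cos 302° = 6.99
Net displacement: -29.05 east, -21.58 north. Direction back to start is (29.05, 21.58): bearing = atan2(29.05, 21.58) mod 360° = 53.39° ≈ 053°.

053°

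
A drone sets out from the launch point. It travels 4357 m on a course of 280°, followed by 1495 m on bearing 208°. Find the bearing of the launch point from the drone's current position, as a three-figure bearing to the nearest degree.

Leg 1 (280°, 4357 m): east 4357 sin 280° = -4290.81, north 4357 cos 280° = 756.59
Leg 2 (208°, 1495 m): east 1495 sin 208° = -701.86, north 1495 cos 208° = -1320.01
Net displacement: -4992.67 east, -563.42 north. Direction back to start is (4992.67, 563.42): bearing = atan2(4992.67, 563.42) mod 360° = 83.56° ≈ 084°.

084°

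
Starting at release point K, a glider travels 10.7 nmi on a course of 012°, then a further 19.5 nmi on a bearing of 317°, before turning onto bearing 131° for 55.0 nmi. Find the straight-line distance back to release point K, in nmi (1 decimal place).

Leg 1 (012°, 10.7 nmi): east 10.7 sin 12° = 2.22, north 10.7 cos 12° = 10.47
Leg 2 (317°, 19.5 nmi): east 19.5 sin 317° = -13.30, north 19.5 cos 317° = 14.26
Leg 3 (131°, 55.0 nmi): east 55.0 sin 131° = 41.51, north 55.0 cos 131° = -36.08
Net: 30.43 east, -11.36 north. Distance = √((30.43)² + (-11.36)²) = 32.484 nmi.

32.5 nmi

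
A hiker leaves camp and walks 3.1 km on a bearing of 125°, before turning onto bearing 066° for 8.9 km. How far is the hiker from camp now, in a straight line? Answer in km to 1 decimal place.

10.8 km

Leg 1 (125°, 3.1 km): east 3.1 sin 125° = 2.54, north 3.1 cos 125° = -1.78
Leg 2 (066°, 8.9 km): east 8.9 sin 66° = 8.13, north 8.9 cos 66° = 3.62
Net: 10.67 east, 1.84 north. Distance = √((10.67)² + (1.84)²) = 10.828 km.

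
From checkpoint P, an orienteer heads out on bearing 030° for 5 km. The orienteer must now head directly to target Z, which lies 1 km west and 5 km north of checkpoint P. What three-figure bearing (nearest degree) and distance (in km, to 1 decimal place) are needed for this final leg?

281°, 3.6 km

Leg 1 (030°, 5 km): east 5 sin 30° = 2.50, north 5 cos 30° = 4.33
Current position: (2.50, 4.33). Target: (-1, 5). Remaining: Δeast = -3.50, Δnorth = 0.67.
Bearing = atan2(-3.50, 0.67) mod 360° = 280.83°; distance = √((-3.50)² + (0.67)²) = 3.564 km.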